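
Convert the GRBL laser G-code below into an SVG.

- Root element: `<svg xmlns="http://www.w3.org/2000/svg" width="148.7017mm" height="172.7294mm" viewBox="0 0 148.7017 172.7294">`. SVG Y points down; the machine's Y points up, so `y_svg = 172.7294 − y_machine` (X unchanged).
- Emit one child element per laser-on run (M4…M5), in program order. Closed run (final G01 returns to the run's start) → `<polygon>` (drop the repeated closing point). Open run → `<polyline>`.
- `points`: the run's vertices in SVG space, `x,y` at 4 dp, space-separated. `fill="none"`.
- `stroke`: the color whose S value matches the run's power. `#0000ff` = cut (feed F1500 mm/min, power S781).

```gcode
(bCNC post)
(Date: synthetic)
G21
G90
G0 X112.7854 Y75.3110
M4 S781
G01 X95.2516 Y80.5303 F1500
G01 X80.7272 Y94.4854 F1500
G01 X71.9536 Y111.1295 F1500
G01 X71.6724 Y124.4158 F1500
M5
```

<svg xmlns="http://www.w3.org/2000/svg" width="148.7017mm" height="172.7294mm" viewBox="0 0 148.7017 172.7294">
  <polyline points="112.7854,97.4184 95.2516,92.1991 80.7272,78.2440 71.9536,61.5999 71.6724,48.3136" fill="none" stroke="#0000ff"/>
</svg>

Each laser-on run becomes one SVG element. Flip Y back into SVG space with y_svg = 172.7294 − y_machine. Every run uses S781, so all elements get stroke `#0000ff` (cut).

Run 1: The run is open, so emit a `<polyline>` with points (Y-flipped): 112.7854,97.4184 95.2516,92.1991 80.7272,78.2440 71.9536,61.5999 71.6724,48.3136.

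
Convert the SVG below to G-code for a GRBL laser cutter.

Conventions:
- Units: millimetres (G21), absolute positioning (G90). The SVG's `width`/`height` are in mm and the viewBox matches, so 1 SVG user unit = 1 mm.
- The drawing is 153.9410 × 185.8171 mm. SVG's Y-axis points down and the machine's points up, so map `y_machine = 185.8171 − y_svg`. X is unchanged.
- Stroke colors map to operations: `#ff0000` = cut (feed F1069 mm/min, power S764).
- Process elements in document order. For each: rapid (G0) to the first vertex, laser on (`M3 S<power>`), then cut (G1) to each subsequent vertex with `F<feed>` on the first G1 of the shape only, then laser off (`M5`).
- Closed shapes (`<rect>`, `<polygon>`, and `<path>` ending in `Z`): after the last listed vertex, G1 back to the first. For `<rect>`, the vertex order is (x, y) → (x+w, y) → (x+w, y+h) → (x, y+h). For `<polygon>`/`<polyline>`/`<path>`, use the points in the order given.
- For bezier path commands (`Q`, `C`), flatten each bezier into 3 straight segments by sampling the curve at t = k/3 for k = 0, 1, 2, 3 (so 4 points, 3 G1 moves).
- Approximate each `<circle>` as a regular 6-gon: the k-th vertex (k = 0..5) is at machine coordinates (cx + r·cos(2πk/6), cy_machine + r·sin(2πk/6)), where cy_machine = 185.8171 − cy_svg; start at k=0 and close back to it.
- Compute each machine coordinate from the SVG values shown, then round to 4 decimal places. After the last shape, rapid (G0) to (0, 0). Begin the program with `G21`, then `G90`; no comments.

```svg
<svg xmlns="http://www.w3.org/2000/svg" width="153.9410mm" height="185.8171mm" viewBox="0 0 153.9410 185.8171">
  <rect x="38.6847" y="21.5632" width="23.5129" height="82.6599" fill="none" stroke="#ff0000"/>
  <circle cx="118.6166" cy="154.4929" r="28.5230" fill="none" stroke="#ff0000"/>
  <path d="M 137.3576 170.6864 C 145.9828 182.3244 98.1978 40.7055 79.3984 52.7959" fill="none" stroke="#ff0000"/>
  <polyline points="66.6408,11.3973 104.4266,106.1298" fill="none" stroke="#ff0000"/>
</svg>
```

G21
G90
G0 X38.6847 Y164.2539
M3 S764
G1 X62.1976 Y164.2539 F1069
G1 X62.1976 Y81.5940
G1 X38.6847 Y81.5940
G1 X38.6847 Y164.2539
M5
G0 X147.1396 Y31.3242
M3 S764
G1 X132.8781 Y56.0258 F1069
G1 X104.3551 Y56.0258
G1 X90.0936 Y31.3242
G1 X104.3551 Y6.6226
G1 X132.8781 Y6.6226
G1 X147.1396 Y31.3242
M5
G0 X137.3576 Y15.1307
M3 S764
G1 X130.3422 Y43.2092 F1069
G1 X104.6969 Y105.2443
G1 X79.3984 Y133.0212
M5
G0 X66.6408 Y174.4198
M3 S764
G1 X104.4266 Y79.6873 F1069
M5
G0 X0.0000 Y0.0000

Since the viewBox matches the mm dimensions, user units are millimetres directly. The only transform is the Y-flip y_m = 185.8171 − y_svg.

Shape 1 is a rectangle drawn with `<rect>`. Its stroke #ff0000 means cut at S764, F1069. After flipping Y the toolpath is (38.6847,164.2539) → (62.1976,164.2539) → (62.1976,81.5940) → (38.6847,81.5940) → (38.6847,164.2539), returning to the start.

Shape 2 is a circle drawn with `<circle>`. Its stroke #ff0000 means cut at S764, F1069. After flipping Y the toolpath is (147.1396,31.3242) → (132.8781,56.0258) → (104.3551,56.0258) → (90.0936,31.3242) → (104.3551,6.6226) → (132.8781,6.6226) → (147.1396,31.3242), returning to the start.

Shape 3 is a cubic bezier drawn with `<path>`. Its stroke #ff0000 means cut at S764, F1069. After flipping Y the toolpath is (137.3576,15.1307) → (130.3422,43.2092) → (104.6969,105.2443) → (79.3984,133.0212).

Shape 4 is a line segment drawn with `<polyline>`. Its stroke #ff0000 means cut at S764, F1069. After flipping Y the toolpath is (66.6408,174.4198) → (104.4266,79.6873).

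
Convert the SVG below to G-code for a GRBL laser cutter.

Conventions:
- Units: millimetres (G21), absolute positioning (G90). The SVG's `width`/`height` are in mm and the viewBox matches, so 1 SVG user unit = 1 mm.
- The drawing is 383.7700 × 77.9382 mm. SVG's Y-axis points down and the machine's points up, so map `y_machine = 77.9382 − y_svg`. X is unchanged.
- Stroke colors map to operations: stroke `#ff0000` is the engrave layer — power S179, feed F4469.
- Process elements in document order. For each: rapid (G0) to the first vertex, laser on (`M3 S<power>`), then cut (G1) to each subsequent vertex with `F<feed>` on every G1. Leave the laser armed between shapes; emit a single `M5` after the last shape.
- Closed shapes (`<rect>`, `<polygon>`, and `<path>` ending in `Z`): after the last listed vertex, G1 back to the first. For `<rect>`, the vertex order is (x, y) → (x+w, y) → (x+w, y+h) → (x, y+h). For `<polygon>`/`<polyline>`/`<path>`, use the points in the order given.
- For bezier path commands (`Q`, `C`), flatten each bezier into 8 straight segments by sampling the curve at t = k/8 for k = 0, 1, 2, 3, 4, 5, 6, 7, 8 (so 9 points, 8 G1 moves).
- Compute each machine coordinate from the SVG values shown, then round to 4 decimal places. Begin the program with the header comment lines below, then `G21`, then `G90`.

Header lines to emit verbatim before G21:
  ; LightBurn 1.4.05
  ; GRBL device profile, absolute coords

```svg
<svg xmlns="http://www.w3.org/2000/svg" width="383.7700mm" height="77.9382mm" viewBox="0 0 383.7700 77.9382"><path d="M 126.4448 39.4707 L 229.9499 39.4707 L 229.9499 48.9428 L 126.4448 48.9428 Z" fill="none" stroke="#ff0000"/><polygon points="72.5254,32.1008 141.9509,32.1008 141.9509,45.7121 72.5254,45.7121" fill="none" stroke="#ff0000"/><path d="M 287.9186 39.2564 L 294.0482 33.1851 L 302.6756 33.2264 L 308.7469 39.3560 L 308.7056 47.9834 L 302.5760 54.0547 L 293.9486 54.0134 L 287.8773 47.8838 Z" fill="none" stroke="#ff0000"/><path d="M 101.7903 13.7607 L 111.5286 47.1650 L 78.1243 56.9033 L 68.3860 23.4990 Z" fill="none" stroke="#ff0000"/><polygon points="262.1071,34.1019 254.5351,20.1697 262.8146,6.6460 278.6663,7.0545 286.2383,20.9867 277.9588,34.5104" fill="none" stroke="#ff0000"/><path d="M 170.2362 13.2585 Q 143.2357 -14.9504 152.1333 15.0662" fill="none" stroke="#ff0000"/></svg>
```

; LightBurn 1.4.05
; GRBL device profile, absolute coords
G21
G90
G0 X126.4448 Y38.4675
M3 S179
G1 X229.9499 Y38.4675 F4469
G1 X229.9499 Y28.9954 F4469
G1 X126.4448 Y28.9954 F4469
G1 X126.4448 Y38.4675 F4469
G0 X72.5254 Y45.8374
M3 S179
G1 X141.9509 Y45.8374 F4469
G1 X141.9509 Y32.2261 F4469
G1 X72.5254 Y32.2261 F4469
G1 X72.5254 Y45.8374 F4469
G0 X287.9186 Y38.6818
M3 S179
G1 X294.0482 Y44.7531 F4469
G1 X302.6756 Y44.7118 F4469
G1 X308.7469 Y38.5822 F4469
G1 X308.7056 Y29.9548 F4469
G1 X302.5760 Y23.8835 F4469
G1 X293.9486 Y23.9248 F4469
G1 X287.8773 Y30.0544 F4469
G1 X287.9186 Y38.6818 F4469
G0 X101.7903 Y64.1775
M3 S179
G1 X111.5286 Y30.7732 F4469
G1 X78.1243 Y21.0349 F4469
G1 X68.3860 Y54.4392 F4469
G1 X101.7903 Y64.1775 F4469
G0 X262.1071 Y43.8363
M3 S179
G1 X254.5351 Y57.7685 F4469
G1 X262.8146 Y71.2922 F4469
G1 X278.6663 Y70.8837 F4469
G1 X286.2383 Y56.9515 F4469
G1 X277.9588 Y43.4278 F4469
G1 X262.1071 Y43.8363 F4469
G0 X170.2362 Y64.6797
M3 S179
G1 X164.0470 Y70.8222 F4469
G1 X158.9796 Y75.1451 F4469
G1 X155.0340 Y77.6484 F4469
G1 X152.2102 Y78.3322 F4469
G1 X150.5083 Y77.1965 F4469
G1 X149.9281 Y74.2412 F4469
G1 X150.4698 Y69.4664 F4469
G1 X152.1333 Y62.8720 F4469
M5

viewBox `0 0 383.7700 77.9382` with mm width/height → 1 unit = 1 mm. Flip: y_m = 77.9382 − y_svg.

**Shape 1** — `<path>` rectangle, stroke `#ff0000` → engrave (S179, F4469). Machine vertices: (126.4448,38.4675) → (229.9499,38.4675) → (229.9499,28.9954) → (126.4448,28.9954) → (126.4448,38.4675). Closed: final G1 returns to the first vertex.

**Shape 2** — `<polygon>` rectangle, stroke `#ff0000` → engrave (S179, F4469). Machine vertices: (72.5254,45.8374) → (141.9509,45.8374) → (141.9509,32.2261) → (72.5254,32.2261) → (72.5254,45.8374). Closed: final G1 returns to the first vertex.

**Shape 3** — `<path>` regular polygon, stroke `#ff0000` → engrave (S179, F4469). Machine vertices: (287.9186,38.6818) → (294.0482,44.7531) → (302.6756,44.7118) → (308.7469,38.5822) → (308.7056,29.9548) → (302.5760,23.8835) → (293.9486,23.9248) → (287.8773,30.0544) → (287.9186,38.6818). Closed: final G1 returns to the first vertex.

**Shape 4** — `<path>` regular polygon, stroke `#ff0000` → engrave (S179, F4469). Machine vertices: (101.7903,64.1775) → (111.5286,30.7732) → (78.1243,21.0349) → (68.3860,54.4392) → (101.7903,64.1775). Closed: final G1 returns to the first vertex.

**Shape 5** — `<polygon>` regular polygon, stroke `#ff0000` → engrave (S179, F4469). Machine vertices: (262.1071,43.8363) → (254.5351,57.7685) → (262.8146,71.2922) → (278.6663,70.8837) → (286.2383,56.9515) → (277.9588,43.4278) → (262.1071,43.8363). Closed: final G1 returns to the first vertex.

**Shape 6** — `<path>` quadratic bezier, stroke `#ff0000` → engrave (S179, F4469). Control points (SVG): P0=(170.2362,13.2585), P1=(143.2357,-14.9504), P2=(152.1333,15.0662); sampled at t=k/8. Machine vertices: (170.2362,64.6797) → (164.0470,70.8222) → (158.9796,75.1451) → (155.0340,77.6484) → (152.2102,78.3322) → (150.5083,77.1965) → (149.9281,74.2412) → (150.4698,69.4664) → (152.1333,62.8720). Open path.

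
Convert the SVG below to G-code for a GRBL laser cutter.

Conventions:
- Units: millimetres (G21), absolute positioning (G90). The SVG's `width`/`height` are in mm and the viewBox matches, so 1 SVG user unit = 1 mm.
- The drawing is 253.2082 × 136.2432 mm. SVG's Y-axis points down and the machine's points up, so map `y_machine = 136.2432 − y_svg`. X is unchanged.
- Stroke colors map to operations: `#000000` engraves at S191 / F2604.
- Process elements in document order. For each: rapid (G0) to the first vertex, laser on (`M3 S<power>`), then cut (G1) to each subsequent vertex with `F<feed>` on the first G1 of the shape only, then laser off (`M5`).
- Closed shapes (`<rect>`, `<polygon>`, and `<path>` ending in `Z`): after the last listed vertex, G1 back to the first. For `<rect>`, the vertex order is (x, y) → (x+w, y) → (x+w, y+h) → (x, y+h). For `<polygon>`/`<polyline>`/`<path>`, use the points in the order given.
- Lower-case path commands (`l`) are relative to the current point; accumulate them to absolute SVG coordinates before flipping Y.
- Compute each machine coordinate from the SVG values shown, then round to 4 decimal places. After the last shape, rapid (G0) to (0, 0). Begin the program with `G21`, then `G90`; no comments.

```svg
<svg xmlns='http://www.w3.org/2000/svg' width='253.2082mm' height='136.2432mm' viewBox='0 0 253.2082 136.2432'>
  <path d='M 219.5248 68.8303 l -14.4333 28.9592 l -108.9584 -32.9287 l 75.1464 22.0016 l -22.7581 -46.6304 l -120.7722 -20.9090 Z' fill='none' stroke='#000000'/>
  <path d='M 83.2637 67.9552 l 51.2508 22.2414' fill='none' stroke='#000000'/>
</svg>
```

G21
G90
G0 X219.5248 Y67.4129
M3 S191
G1 X205.0915 Y38.4537 F2604
G1 X96.1331 Y71.3824
G1 X171.2795 Y49.3808
G1 X148.5214 Y96.0112
G1 X27.7492 Y116.9202
G1 X219.5248 Y67.4129
M5
G0 X83.2637 Y68.2880
M3 S191
G1 X134.5145 Y46.0466 F2604
M5
G0 X0.0000 Y0.0000

Since the viewBox matches the mm dimensions, user units are millimetres directly. The only transform is the Y-flip y_m = 136.2432 − y_svg.

Shape 1 is a closed polygon drawn with `<path>`. Its stroke #000000 means engrave at S191, F2604. After flipping Y the toolpath is (219.5248,67.4129) → (205.0915,38.4537) → (96.1331,71.3824) → (171.2795,49.3808) → (148.5214,96.0112) → (27.7492,116.9202) → (219.5248,67.4129), returning to the start.

Shape 2 is a line segment drawn with `<path>`. Its stroke #000000 means engrave at S191, F2604. After flipping Y the toolpath is (83.2637,68.2880) → (134.5145,46.0466).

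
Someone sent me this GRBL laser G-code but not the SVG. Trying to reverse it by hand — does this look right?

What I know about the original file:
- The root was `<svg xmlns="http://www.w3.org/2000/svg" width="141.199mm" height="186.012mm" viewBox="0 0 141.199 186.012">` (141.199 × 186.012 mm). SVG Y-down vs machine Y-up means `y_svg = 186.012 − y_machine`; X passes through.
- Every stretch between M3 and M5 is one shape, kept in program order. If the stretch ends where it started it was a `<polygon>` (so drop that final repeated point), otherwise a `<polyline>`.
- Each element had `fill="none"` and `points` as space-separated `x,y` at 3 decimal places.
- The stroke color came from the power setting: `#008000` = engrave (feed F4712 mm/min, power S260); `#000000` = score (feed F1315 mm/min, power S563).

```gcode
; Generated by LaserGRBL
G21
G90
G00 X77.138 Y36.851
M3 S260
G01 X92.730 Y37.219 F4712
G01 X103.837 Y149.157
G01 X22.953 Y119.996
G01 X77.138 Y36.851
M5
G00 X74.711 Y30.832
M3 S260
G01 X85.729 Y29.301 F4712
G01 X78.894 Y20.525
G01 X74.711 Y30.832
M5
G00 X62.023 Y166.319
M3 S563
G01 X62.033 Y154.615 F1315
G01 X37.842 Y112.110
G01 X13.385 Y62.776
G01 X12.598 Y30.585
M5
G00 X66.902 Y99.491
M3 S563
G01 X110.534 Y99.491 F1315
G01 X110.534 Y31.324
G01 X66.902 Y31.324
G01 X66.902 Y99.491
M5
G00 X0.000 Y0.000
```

y_svg = 186.012 − y_m.

[1] S260→`#008000` (engrave); closed run; points: 77.138,149.161 92.730,148.793 103.837,36.855 22.953,66.016

[2] S260→`#008000` (engrave); closed run; points: 74.711,155.180 85.729,156.711 78.894,165.487

[3] S563→`#000000` (score); open run; points: 62.023,19.693 62.033,31.397 37.842,73.902 13.385,123.236 12.598,155.427

[4] S563→`#000000` (score); closed run; points: 66.902,86.521 110.534,86.521 110.534,154.688 66.902,154.688

<svg xmlns="http://www.w3.org/2000/svg" width="141.199mm" height="186.012mm" viewBox="0 0 141.199 186.012">
  <polygon points="77.138,149.161 92.730,148.793 103.837,36.855 22.953,66.016" fill="none" stroke="#008000"/>
  <polygon points="74.711,155.180 85.729,156.711 78.894,165.487" fill="none" stroke="#008000"/>
  <polyline points="62.023,19.693 62.033,31.397 37.842,73.902 13.385,123.236 12.598,155.427" fill="none" stroke="#000000"/>
  <polygon points="66.902,86.521 110.534,86.521 110.534,154.688 66.902,154.688" fill="none" stroke="#000000"/>
</svg>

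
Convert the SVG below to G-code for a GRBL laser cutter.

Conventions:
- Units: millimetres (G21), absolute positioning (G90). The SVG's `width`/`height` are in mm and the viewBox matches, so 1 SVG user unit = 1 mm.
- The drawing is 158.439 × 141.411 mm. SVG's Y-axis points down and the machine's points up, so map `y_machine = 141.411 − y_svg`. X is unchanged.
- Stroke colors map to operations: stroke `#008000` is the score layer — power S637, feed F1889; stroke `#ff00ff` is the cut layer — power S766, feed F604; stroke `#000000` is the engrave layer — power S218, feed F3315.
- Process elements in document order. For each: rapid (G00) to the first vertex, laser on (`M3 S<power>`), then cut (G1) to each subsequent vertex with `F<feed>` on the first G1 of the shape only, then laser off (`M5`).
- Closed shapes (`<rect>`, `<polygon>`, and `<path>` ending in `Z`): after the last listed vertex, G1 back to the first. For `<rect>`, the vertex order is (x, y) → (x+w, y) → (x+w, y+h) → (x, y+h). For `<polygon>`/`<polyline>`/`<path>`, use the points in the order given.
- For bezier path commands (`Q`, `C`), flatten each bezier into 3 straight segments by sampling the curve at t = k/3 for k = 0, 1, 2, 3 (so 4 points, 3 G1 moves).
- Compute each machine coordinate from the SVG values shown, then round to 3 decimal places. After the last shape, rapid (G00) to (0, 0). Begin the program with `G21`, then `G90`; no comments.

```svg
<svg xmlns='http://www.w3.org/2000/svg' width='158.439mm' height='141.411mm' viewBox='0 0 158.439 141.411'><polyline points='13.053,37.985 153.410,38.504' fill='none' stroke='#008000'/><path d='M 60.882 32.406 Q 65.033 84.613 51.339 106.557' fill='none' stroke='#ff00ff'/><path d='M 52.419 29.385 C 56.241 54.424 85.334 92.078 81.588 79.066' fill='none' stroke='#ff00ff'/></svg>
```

G21
G90
G00 X13.053 Y103.426
M3 S637
G1 X153.410 Y102.907 F1889
M5
G00 X60.882 Y109.005
M3 S766
G1 X61.667 Y77.563 F604
G1 X58.486 Y52.846
G1 X51.339 Y34.854
M5
G00 X52.419 Y112.026
M3 S766
G1 X62.512 Y85.126 F604
G1 X76.540 Y63.878
G1 X81.588 Y62.345
M5
G00 X0.000 Y0.000

1 u = 1 mm; y_m = 141.411 − y.

[1] `<polyline>` line segment, #008000→score S637 F1889: (13.053,103.426) → (153.410,102.907)

[2] `<path>` quadratic bezier, #ff00ff→cut S766 F604: (60.882,109.005) → (61.667,77.563) → (58.486,52.846) → (51.339,34.854)

[3] `<path>` cubic bezier, #ff00ff→cut S766 F604: (52.419,112.026) → (62.512,85.126) → (76.540,63.878) → (81.588,62.345)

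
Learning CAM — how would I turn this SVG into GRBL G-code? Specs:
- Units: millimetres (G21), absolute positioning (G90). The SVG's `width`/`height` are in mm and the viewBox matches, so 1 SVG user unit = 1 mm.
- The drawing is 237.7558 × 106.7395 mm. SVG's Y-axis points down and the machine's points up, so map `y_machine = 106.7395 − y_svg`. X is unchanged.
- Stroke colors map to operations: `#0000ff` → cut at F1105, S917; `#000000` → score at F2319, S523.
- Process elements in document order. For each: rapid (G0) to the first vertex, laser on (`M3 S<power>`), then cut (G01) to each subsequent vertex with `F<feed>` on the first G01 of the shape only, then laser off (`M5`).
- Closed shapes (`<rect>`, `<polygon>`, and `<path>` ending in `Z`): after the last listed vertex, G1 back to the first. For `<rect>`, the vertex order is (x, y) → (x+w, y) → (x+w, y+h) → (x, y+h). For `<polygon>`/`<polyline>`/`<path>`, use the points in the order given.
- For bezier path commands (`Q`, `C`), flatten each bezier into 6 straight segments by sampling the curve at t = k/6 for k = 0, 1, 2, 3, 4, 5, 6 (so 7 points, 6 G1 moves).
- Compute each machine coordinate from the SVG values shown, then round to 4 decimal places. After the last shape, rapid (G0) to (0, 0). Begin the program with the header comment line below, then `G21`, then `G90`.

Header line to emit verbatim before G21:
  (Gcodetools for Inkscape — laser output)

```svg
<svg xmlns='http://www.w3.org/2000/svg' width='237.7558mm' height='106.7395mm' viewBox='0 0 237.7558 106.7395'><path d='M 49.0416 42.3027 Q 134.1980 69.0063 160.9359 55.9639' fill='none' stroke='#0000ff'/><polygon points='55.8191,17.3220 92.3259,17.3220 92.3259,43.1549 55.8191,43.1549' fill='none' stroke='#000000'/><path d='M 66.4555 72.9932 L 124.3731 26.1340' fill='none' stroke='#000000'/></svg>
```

(Gcodetools for Inkscape — laser output)
G21
G90
G0 X49.0416 Y64.4368
M3 S917
G01 X75.8043 Y56.6397 F1105
G01 X99.3216 Y51.0506
G01 X119.5934 Y47.6697
G01 X136.6197 Y46.4969
G01 X150.4005 Y47.5322
G01 X160.9359 Y50.7756
M5
G0 X55.8191 Y89.4175
M3 S523
G01 X92.3259 Y89.4175 F2319
G01 X92.3259 Y63.5846
G01 X55.8191 Y63.5846
G01 X55.8191 Y89.4175
M5
G0 X66.4555 Y33.7463
M3 S523
G01 X124.3731 Y80.6055 F2319
M5
G0 X0.0000 Y0.0000

Since the viewBox matches the mm dimensions, user units are millimetres directly. The only transform is the Y-flip y_m = 106.7395 − y_svg.

Shape 1 is a quadratic bezier drawn with `<path>`. Its stroke #0000ff means cut at S917, F1105. After flipping Y the toolpath is (49.0416,64.4368) → (75.8043,56.6397) → (99.3216,51.0506) → (119.5934,47.6697) → (136.6197,46.4969) → (150.4005,47.5322) → (160.9359,50.7756).

Shape 2 is a rectangle drawn with `<polygon>`. Its stroke #000000 means score at S523, F2319. After flipping Y the toolpath is (55.8191,89.4175) → (92.3259,89.4175) → (92.3259,63.5846) → (55.8191,63.5846) → (55.8191,89.4175), returning to the start.

Shape 3 is a line segment drawn with `<path>`. Its stroke #000000 means score at S523, F2319. After flipping Y the toolpath is (66.4555,33.7463) → (124.3731,80.6055).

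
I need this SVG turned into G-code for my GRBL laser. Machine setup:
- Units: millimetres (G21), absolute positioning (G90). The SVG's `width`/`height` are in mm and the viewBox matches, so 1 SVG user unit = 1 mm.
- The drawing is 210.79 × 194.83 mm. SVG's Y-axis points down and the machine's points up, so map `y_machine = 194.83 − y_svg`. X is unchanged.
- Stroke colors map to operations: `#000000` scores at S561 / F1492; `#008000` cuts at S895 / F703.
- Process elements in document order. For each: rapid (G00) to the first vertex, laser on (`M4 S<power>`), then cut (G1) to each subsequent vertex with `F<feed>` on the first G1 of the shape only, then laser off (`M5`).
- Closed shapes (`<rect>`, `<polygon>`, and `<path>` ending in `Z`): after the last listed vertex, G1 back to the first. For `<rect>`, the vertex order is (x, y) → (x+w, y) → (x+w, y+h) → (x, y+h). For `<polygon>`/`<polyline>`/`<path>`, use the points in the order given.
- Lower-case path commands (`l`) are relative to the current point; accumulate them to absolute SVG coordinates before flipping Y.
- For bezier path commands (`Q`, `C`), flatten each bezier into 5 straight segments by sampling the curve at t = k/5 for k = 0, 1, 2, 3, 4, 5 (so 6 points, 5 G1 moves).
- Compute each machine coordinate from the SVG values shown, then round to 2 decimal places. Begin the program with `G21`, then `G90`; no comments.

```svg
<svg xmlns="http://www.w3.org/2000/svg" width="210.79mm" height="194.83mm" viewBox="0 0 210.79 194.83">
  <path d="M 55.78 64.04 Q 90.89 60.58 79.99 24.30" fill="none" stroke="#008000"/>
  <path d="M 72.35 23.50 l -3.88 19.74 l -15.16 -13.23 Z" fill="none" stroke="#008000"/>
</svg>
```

G21
G90
G00 X55.78 Y130.79
M4 S895
G1 X67.98 Y133.49 F703
G1 X76.51 Y138.81
G1 X81.35 Y146.76
G1 X82.51 Y157.33
G1 X79.99 Y170.53
M5
G00 X72.35 Y171.33
M4 S895
G1 X68.47 Y151.59 F703
G1 X53.31 Y164.82
G1 X72.35 Y171.33
M5

Since the viewBox matches the mm dimensions, user units are millimetres directly. The only transform is the Y-flip y_m = 194.83 − y_svg.

Shape 1 is a quadratic bezier drawn with `<path>`. Its stroke #008000 means cut at S895, F703. After flipping Y the toolpath is (55.78,130.79) → (67.98,133.49) → (76.51,138.81) → (81.35,146.76) → (82.51,157.33) → (79.99,170.53).

Shape 2 is a regular polygon drawn with `<path>`. Its stroke #008000 means cut at S895, F703. After flipping Y the toolpath is (72.35,171.33) → (68.47,151.59) → (53.31,164.82) → (72.35,171.33), returning to the start.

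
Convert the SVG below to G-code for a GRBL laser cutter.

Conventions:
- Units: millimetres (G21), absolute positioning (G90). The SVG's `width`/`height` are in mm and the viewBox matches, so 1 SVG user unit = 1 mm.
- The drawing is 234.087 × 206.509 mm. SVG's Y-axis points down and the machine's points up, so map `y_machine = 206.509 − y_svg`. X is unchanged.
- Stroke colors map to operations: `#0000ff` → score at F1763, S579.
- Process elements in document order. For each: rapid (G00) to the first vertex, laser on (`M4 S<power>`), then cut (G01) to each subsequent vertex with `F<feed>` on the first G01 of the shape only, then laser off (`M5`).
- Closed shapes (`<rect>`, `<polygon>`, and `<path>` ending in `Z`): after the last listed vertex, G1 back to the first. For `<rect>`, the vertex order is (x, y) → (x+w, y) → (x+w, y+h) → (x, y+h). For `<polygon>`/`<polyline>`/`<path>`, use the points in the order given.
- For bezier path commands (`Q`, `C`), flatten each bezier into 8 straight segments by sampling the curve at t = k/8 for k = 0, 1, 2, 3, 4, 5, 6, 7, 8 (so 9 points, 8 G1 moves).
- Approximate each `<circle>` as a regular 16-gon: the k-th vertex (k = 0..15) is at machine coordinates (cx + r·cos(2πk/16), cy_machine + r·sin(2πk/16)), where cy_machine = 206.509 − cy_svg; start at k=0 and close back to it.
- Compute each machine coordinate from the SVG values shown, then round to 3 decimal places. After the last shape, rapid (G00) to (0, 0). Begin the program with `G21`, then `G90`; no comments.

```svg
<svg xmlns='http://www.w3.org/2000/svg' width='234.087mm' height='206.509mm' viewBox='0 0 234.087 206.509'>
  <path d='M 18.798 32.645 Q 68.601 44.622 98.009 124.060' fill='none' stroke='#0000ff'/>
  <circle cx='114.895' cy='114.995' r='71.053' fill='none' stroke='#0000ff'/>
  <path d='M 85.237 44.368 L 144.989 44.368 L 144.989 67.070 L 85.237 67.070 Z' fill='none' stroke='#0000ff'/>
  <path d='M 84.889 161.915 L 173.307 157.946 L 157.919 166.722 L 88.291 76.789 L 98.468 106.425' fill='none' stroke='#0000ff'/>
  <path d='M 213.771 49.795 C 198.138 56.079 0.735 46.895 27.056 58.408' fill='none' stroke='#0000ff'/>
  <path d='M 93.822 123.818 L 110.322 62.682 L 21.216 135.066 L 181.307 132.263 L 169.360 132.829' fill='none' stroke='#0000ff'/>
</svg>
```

viewBox `0 0 234.087 206.509` with mm width/height → 1 unit = 1 mm. Flip: y_m = 206.509 − y_svg.

**Shape 1** — `<path>` quadratic bezier, stroke `#0000ff` → score (S579, F1763). Control points (SVG): P0=(18.798,32.645), P1=(68.601,44.622), P2=(98.009,124.060); sampled at t=k/8. Machine vertices: (18.798,173.864) → (30.930,169.816) → (42.425,163.659) → (53.282,155.395) → (63.502,145.022) → (73.085,132.541) → (82.030,117.952) → (90.338,101.254) → (98.009,82.449). Open path.

**Shape 2** — `<circle>` circle, stroke `#0000ff` → score (S579, F1763). Machine vertices: (185.948,91.514) → (180.539,118.705) → (165.137,141.756) → (142.086,157.158) → (114.895,162.567) → (87.704,157.158) → (64.653,141.756) → (49.251,118.705) → (43.842,91.514) → (49.251,64.323) → (64.653,41.272) → (87.704,25.870) → (114.895,20.461) → (142.086,25.870) → (165.137,41.272) → (180.539,64.323) → (185.948,91.514). Closed: final G1 returns to the first vertex.

**Shape 3** — `<path>` rectangle, stroke `#0000ff` → score (S579, F1763). Machine vertices: (85.237,162.141) → (144.989,162.141) → (144.989,139.439) → (85.237,139.439) → (85.237,162.141). Closed: final G1 returns to the first vertex.

**Shape 4** — `<path>` open polyline, stroke `#0000ff` → score (S579, F1763). Machine vertices: (84.889,44.594) → (173.307,48.563) → (157.919,39.787) → (88.291,129.720) → (98.468,100.084). Open path.

**Shape 5** — `<path>` cubic bezier, stroke `#0000ff` → score (S579, F1763). Control points (SVG): P0=(213.771,49.795), P1=(198.138,56.079), P2=(0.735,46.895), P3=(27.056,58.408); sampled at t=k/8. Machine vertices: (213.771,156.714) → (200.180,155.012) → (174.300,154.336) → (140.883,154.263) → (104.681,154.368) → (70.445,154.229) → (42.928,153.420) → (26.881,151.519) → (27.056,148.101). Open path.

**Shape 6** — `<path>` open polyline, stroke `#0000ff` → score (S579, F1763). Machine vertices: (93.822,82.691) → (110.322,143.827) → (21.216,71.443) → (181.307,74.246) → (169.360,73.680). Open path.

G21
G90
G00 X18.798 Y173.864
M4 S579
G01 X30.930 Y169.816 F1763
G01 X42.425 Y163.659
G01 X53.282 Y155.395
G01 X63.502 Y145.022
G01 X73.085 Y132.541
G01 X82.030 Y117.952
G01 X90.338 Y101.254
G01 X98.009 Y82.449
M5
G00 X185.948 Y91.514
M4 S579
G01 X180.539 Y118.705 F1763
G01 X165.137 Y141.756
G01 X142.086 Y157.158
G01 X114.895 Y162.567
G01 X87.704 Y157.158
G01 X64.653 Y141.756
G01 X49.251 Y118.705
G01 X43.842 Y91.514
G01 X49.251 Y64.323
G01 X64.653 Y41.272
G01 X87.704 Y25.870
G01 X114.895 Y20.461
G01 X142.086 Y25.870
G01 X165.137 Y41.272
G01 X180.539 Y64.323
G01 X185.948 Y91.514
M5
G00 X85.237 Y162.141
M4 S579
G01 X144.989 Y162.141 F1763
G01 X144.989 Y139.439
G01 X85.237 Y139.439
G01 X85.237 Y162.141
M5
G00 X84.889 Y44.594
M4 S579
G01 X173.307 Y48.563 F1763
G01 X157.919 Y39.787
G01 X88.291 Y129.720
G01 X98.468 Y100.084
M5
G00 X213.771 Y156.714
M4 S579
G01 X200.180 Y155.012 F1763
G01 X174.300 Y154.336
G01 X140.883 Y154.263
G01 X104.681 Y154.368
G01 X70.445 Y154.229
G01 X42.928 Y153.420
G01 X26.881 Y151.519
G01 X27.056 Y148.101
M5
G00 X93.822 Y82.691
M4 S579
G01 X110.322 Y143.827 F1763
G01 X21.216 Y71.443
G01 X181.307 Y74.246
G01 X169.360 Y73.680
M5
G00 X0.000 Y0.000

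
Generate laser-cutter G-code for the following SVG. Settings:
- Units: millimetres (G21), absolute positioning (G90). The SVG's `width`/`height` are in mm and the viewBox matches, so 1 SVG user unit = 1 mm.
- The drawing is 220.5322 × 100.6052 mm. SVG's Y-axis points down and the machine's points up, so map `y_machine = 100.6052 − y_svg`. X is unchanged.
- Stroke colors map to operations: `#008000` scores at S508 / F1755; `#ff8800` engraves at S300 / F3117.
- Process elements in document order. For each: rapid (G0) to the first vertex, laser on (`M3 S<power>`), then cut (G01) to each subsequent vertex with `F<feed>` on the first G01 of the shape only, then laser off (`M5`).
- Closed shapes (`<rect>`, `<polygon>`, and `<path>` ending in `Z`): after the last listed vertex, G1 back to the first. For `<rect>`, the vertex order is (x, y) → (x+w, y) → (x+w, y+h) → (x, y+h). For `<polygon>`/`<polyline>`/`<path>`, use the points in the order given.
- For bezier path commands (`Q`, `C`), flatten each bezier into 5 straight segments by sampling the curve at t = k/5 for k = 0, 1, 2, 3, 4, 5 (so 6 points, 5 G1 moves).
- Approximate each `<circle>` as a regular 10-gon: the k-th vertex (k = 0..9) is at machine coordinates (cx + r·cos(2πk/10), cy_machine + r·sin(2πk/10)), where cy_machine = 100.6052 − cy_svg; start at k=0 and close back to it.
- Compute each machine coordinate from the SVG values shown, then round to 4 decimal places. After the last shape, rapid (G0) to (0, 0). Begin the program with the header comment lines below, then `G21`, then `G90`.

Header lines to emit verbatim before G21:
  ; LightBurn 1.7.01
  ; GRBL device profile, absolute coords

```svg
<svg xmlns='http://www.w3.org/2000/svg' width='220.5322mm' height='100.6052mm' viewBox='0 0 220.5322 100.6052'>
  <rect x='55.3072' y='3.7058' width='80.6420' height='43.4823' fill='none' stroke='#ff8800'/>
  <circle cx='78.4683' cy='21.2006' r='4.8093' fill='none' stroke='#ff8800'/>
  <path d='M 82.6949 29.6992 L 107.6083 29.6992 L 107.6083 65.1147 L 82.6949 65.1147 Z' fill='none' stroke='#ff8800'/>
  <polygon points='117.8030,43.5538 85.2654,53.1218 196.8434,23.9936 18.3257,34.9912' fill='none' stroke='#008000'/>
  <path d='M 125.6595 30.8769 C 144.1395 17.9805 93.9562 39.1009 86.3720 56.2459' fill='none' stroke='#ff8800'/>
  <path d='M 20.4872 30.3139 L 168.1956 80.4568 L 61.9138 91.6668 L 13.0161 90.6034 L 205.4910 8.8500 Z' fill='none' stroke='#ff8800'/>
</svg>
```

; LightBurn 1.7.01
; GRBL device profile, absolute coords
G21
G90
G0 X55.3072 Y96.8994
M3 S300
G01 X135.9492 Y96.8994 F3117
G01 X135.9492 Y53.4171
G01 X55.3072 Y53.4171
G01 X55.3072 Y96.8994
M5
G0 X83.2776 Y79.4046
M3 S300
G01 X82.3591 Y82.2314 F3117
G01 X79.9545 Y83.9785
G01 X76.9821 Y83.9785
G01 X74.5775 Y82.2314
G01 X73.6590 Y79.4046
G01 X74.5775 Y76.5778
G01 X76.9821 Y74.8307
G01 X79.9545 Y74.8307
G01 X82.3591 Y76.5778
G01 X83.2776 Y79.4046
M5
G0 X82.6949 Y70.9060
M3 S300
G01 X107.6083 Y70.9060 F3117
G01 X107.6083 Y35.4905
G01 X82.6949 Y35.4905
G01 X82.6949 Y70.9060
M5
G0 X117.8030 Y57.0514
M3 S508
G01 X85.2654 Y47.4834 F1755
G01 X196.8434 Y76.6116
G01 X18.3257 Y65.6140
G01 X117.8030 Y57.0514
M5
G0 X125.6595 Y69.7283
M3 S300
G01 X129.3980 Y73.6881 F3117
G01 X121.9979 Y71.3074
G01 X108.7998 Y64.4100
G01 X95.1443 Y54.8194
G01 X86.3720 Y44.3593
M5
G0 X20.4872 Y70.2913
M3 S300
G01 X168.1956 Y20.1484 F3117
G01 X61.9138 Y8.9384
G01 X13.0161 Y10.0018
G01 X205.4910 Y91.7552
G01 X20.4872 Y70.2913
M5
G0 X0.0000 Y0.0000

Since the viewBox matches the mm dimensions, user units are millimetres directly. The only transform is the Y-flip y_m = 100.6052 − y_svg.

Shape 1 is a rectangle drawn with `<rect>`. Its stroke #ff8800 means engrave at S300, F3117. After flipping Y the toolpath is (55.3072,96.8994) → (135.9492,96.8994) → (135.9492,53.4171) → (55.3072,53.4171) → (55.3072,96.8994), returning to the start.

Shape 2 is a circle drawn with `<circle>`. Its stroke #ff8800 means engrave at S300, F3117. After flipping Y the toolpath is (83.2776,79.4046) → (82.3591,82.2314) → (79.9545,83.9785) → (76.9821,83.9785) → (74.5775,82.2314) → (73.6590,79.4046) → (74.5775,76.5778) → (76.9821,74.8307) → (79.9545,74.8307) → (82.3591,76.5778) → (83.2776,79.4046), returning to the start.

Shape 3 is a rectangle drawn with `<path>`. Its stroke #ff8800 means engrave at S300, F3117. After flipping Y the toolpath is (82.6949,70.9060) → (107.6083,70.9060) → (107.6083,35.4905) → (82.6949,35.4905) → (82.6949,70.9060), returning to the start.

Shape 4 is a closed polygon drawn with `<polygon>`. Its stroke #008000 means score at S508, F1755. After flipping Y the toolpath is (117.8030,57.0514) → (85.2654,47.4834) → (196.8434,76.6116) → (18.3257,65.6140) → (117.8030,57.0514), returning to the start.

Shape 5 is a cubic bezier drawn with `<path>`. Its stroke #ff8800 means engrave at S300, F3117. After flipping Y the toolpath is (125.6595,69.7283) → (129.3980,73.6881) → (121.9979,71.3074) → (108.7998,64.4100) → (95.1443,54.8194) → (86.3720,44.3593).

Shape 6 is a closed polygon drawn with `<path>`. Its stroke #ff8800 means engrave at S300, F3117. After flipping Y the toolpath is (20.4872,70.2913) → (168.1956,20.1484) → (61.9138,8.9384) → (13.0161,10.0018) → (205.4910,91.7552) → (20.4872,70.2913), returning to the start.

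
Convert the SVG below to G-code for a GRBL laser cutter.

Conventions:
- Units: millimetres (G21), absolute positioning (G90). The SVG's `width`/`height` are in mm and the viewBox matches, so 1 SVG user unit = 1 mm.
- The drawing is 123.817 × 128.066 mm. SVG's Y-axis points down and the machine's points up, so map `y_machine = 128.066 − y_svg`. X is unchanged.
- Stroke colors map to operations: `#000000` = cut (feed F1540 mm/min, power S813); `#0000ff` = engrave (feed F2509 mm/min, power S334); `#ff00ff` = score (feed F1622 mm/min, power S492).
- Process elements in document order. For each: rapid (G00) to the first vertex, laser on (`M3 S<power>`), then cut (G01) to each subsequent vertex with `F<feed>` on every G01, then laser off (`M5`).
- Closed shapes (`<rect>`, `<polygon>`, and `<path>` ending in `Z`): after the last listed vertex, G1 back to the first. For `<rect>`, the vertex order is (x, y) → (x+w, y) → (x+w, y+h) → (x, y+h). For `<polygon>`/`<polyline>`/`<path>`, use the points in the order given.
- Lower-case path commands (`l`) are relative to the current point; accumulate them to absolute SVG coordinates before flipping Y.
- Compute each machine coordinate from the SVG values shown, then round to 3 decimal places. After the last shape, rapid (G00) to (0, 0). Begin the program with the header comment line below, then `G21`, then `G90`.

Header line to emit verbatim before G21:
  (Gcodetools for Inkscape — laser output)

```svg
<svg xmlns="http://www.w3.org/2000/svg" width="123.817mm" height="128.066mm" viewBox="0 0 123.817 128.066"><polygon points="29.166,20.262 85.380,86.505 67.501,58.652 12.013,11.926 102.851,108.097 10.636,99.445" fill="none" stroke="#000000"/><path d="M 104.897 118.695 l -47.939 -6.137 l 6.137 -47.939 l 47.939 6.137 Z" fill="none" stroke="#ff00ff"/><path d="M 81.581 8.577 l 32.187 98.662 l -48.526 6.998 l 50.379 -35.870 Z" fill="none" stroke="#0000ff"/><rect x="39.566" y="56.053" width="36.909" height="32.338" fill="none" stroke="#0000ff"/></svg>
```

1 u = 1 mm; y_m = 128.066 − y.

[1] `<polygon>` closed polygon, #000000→cut S813 F1540: (29.166,107.804) → (85.380,41.561) → (67.501,69.414) → (12.013,116.140) → (102.851,19.969) → (10.636,28.621) → (29.166,107.804) (closed)

[2] `<path>` regular polygon, #ff00ff→score S492 F1622: (104.897,9.371) → (56.958,15.508) → (63.095,63.447) → (111.034,57.310) → (104.897,9.371) (closed)

[3] `<path>` closed polygon, #0000ff→engrave S334 F2509: (81.581,119.489) → (113.768,20.827) → (65.242,13.829) → (115.621,49.699) → (81.581,119.489) (closed)

[4] `<rect>` rectangle, #0000ff→engrave S334 F2509: (39.566,72.013) → (76.475,72.013) → (76.475,39.675) → (39.566,39.675) → (39.566,72.013) (closed)

(Gcodetools for Inkscape — laser output)
G21
G90
G00 X29.166 Y107.804
M3 S813
G01 X85.380 Y41.561 F1540
G01 X67.501 Y69.414 F1540
G01 X12.013 Y116.140 F1540
G01 X102.851 Y19.969 F1540
G01 X10.636 Y28.621 F1540
G01 X29.166 Y107.804 F1540
M5
G00 X104.897 Y9.371
M3 S492
G01 X56.958 Y15.508 F1622
G01 X63.095 Y63.447 F1622
G01 X111.034 Y57.310 F1622
G01 X104.897 Y9.371 F1622
M5
G00 X81.581 Y119.489
M3 S334
G01 X113.768 Y20.827 F2509
G01 X65.242 Y13.829 F2509
G01 X115.621 Y49.699 F2509
G01 X81.581 Y119.489 F2509
M5
G00 X39.566 Y72.013
M3 S334
G01 X76.475 Y72.013 F2509
G01 X76.475 Y39.675 F2509
G01 X39.566 Y39.675 F2509
G01 X39.566 Y72.013 F2509
M5
G00 X0.000 Y0.000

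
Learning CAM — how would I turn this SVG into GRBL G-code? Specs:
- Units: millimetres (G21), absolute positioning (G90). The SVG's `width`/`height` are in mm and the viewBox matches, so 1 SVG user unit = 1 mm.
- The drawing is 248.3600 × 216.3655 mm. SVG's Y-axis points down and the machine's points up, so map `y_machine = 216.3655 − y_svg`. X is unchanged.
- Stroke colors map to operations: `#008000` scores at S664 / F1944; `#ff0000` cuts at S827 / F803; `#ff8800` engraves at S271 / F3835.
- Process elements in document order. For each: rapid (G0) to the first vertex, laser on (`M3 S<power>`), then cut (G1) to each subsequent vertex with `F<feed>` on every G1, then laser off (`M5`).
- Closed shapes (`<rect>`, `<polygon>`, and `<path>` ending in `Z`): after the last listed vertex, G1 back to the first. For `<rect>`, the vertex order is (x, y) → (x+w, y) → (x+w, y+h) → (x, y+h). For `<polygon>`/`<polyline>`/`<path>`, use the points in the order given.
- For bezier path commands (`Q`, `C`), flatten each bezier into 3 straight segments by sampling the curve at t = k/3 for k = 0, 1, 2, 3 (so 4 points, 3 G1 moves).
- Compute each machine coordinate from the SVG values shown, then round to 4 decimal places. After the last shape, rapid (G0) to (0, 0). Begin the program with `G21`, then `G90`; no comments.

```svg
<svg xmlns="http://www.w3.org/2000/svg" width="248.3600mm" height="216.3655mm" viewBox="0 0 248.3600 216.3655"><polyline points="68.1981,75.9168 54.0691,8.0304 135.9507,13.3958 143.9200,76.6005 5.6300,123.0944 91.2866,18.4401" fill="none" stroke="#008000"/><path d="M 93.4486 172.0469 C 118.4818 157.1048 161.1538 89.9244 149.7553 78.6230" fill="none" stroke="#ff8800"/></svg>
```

1 u = 1 mm; y_m = 216.3655 − y.

[1] `<polyline>` open polyline, #008000→score S664 F1944: (68.1981,140.4487) → (54.0691,208.3351) → (135.9507,202.9697) → (143.9200,139.7650) → (5.6300,93.2711) → (91.2866,197.9254)

[2] `<path>` cubic bezier, #ff8800→engrave S271 F3835: (93.4486,44.3186) → (121.7055,72.6691) → (145.7862,111.8191) → (149.7553,137.7425)

G21
G90
G0 X68.1981 Y140.4487
M3 S664
G1 X54.0691 Y208.3351 F1944
G1 X135.9507 Y202.9697 F1944
G1 X143.9200 Y139.7650 F1944
G1 X5.6300 Y93.2711 F1944
G1 X91.2866 Y197.9254 F1944
M5
G0 X93.4486 Y44.3186
M3 S271
G1 X121.7055 Y72.6691 F3835
G1 X145.7862 Y111.8191 F3835
G1 X149.7553 Y137.7425 F3835
M5
G0 X0.0000 Y0.0000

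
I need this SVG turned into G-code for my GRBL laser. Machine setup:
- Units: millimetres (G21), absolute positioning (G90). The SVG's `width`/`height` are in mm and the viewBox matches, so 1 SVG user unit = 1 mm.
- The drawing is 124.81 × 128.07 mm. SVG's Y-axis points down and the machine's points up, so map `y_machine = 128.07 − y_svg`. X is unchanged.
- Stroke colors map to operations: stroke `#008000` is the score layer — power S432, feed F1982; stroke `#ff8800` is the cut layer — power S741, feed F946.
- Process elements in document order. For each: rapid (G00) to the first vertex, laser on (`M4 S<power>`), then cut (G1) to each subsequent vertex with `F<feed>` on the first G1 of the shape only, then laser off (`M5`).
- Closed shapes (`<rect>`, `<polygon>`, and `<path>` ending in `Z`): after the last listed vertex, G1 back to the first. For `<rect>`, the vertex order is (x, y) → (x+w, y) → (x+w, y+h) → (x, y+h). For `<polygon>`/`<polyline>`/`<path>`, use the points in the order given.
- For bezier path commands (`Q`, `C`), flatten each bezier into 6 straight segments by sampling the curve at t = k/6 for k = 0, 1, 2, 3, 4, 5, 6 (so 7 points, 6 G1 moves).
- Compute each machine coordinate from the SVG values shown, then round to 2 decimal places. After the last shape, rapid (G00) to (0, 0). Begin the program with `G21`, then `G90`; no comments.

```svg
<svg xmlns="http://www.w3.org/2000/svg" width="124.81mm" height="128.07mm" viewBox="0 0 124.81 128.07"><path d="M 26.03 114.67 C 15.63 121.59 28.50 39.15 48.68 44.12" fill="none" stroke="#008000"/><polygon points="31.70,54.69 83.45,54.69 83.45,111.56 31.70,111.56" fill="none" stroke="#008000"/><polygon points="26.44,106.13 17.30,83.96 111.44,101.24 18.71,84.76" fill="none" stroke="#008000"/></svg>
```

G21
G90
G00 X26.03 Y13.40
M4 S432
G1 X22.70 Y16.57 F1982
G1 X22.80 Y29.72
G1 X25.89 Y47.94
G1 X31.53 Y66.33
G1 X39.27 Y79.97
G1 X48.68 Y83.95
M5
G00 X31.70 Y73.38
M4 S432
G1 X83.45 Y73.38 F1982
G1 X83.45 Y16.51
G1 X31.70 Y16.51
G1 X31.70 Y73.38
M5
G00 X26.44 Y21.94
M4 S432
G1 X17.30 Y44.11 F1982
G1 X111.44 Y26.83
G1 X18.71 Y43.31
G1 X26.44 Y21.94
M5
G00 X0.00 Y0.00

1 u = 1 mm; y_m = 128.07 − y.

[1] `<path>` cubic bezier, #008000→score S432 F1982: (26.03,13.40) → (22.70,16.57) → (22.80,29.72) → (25.89,47.94) → (31.53,66.33) → (39.27,79.97) → (48.68,83.95)

[2] `<polygon>` rectangle, #008000→score S432 F1982: (31.70,73.38) → (83.45,73.38) → (83.45,16.51) → (31.70,16.51) → (31.70,73.38) (closed)

[3] `<polygon>` closed polygon, #008000→score S432 F1982: (26.44,21.94) → (17.30,44.11) → (111.44,26.83) → (18.71,43.31) → (26.44,21.94) (closed)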